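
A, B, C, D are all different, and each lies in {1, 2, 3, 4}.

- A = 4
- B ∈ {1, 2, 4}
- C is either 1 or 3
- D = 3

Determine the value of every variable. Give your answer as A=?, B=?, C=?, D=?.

A must be 4 (only option left). Eliminate 4 elsewhere: B.
D must be 3 (only option left). So C can't be 3.
C has just one choice, so C = 1. Strike 1 from B.
B must be 2 (only option left).

A=4, B=2, C=1, D=3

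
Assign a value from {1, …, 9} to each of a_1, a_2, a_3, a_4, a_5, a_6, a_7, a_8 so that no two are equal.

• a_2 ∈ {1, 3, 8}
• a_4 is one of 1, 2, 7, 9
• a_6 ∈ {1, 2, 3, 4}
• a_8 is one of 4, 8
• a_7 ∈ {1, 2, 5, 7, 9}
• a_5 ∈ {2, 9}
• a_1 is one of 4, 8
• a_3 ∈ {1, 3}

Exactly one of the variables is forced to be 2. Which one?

a_6

The 8 variables draw from only 8 values {1, 2, 3, 4, 5, 7, 8, 9}, so each is used; only a_7 can be 5, hence a_7 = 5.
The 7 still-open variables together cover exactly {1, 2, 3, 4, 7, 8, 9} — 7 values for 7 variables — and 7 appears only in a_4's list, so a_4 = 7.
The 6 still-open variables together cover exactly {1, 2, 3, 4, 8, 9} — 6 values for 6 variables — and 9 appears only in a_5's list, so a_5 = 9.
The 5 still-open variables draw from only 5 values {1, 2, 3, 4, 8}, so each is used; only a_6 can be 2, hence a_6 = 2.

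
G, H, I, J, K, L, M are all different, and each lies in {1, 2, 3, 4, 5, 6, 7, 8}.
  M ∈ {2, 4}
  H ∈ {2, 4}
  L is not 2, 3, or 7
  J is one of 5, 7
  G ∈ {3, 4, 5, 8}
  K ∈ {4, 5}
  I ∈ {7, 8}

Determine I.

H and M between them cover only {2, 4} — a naked pair. Remove those values from G, K, L.
That leaves K = 5. Strike 5 from G, J, L.
That leaves J = 7. So I can't be 7.
So I = 8.

8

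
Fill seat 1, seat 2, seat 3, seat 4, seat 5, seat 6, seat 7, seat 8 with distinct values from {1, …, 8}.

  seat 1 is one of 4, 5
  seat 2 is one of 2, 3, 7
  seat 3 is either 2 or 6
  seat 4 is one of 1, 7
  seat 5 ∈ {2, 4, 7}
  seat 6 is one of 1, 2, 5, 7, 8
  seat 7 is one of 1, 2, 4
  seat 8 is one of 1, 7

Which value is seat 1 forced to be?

5

The 8 variables together cover exactly {1, 2, 3, 4, 5, 6, 7, 8} — 8 values for 8 variables — and 3 appears only in seat 2's list, so seat 2 = 3.
Among the 7 still-open variables, 6 fits only seat 3 (and all 7 values in {1, 2, 4, 5, 6, 7, 8} must be used), so seat 3 = 6.
Among the 6 still-open variables, 8 fits only seat 6 (and all 6 values in {1, 2, 4, 5, 7, 8} must be used), so seat 6 = 8.
Among the 5 still-open variables, 5 fits only seat 1 (and all 5 values in {1, 2, 4, 5, 7} must be used), so seat 1 = 5.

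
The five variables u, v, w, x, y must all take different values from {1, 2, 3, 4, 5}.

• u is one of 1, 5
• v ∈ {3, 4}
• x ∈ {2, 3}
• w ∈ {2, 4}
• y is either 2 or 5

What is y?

The 5 variables draw from only 5 values {1, 2, 3, 4, 5}, so each is used; only u can be 1, hence u = 1.
Among the 4 still-open variables, 5 fits only y (and all 4 values in {2, 3, 4, 5} must be used), so y = 5.

5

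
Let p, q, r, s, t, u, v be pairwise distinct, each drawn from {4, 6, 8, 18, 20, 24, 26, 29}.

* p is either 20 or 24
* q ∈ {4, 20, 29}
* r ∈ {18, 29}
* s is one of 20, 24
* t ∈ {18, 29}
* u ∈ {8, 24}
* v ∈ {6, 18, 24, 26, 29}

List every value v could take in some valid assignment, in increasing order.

6, 26

p and s share exactly the 2 values {20, 24}; by pigeonhole those values go to them, so strike 20, 24 from q, u, v.
u has just one choice, so u = 8.
r and t between them cover only {18, 29} — a naked pair. Remove those values from q, v.
q has just one choice, so q = 4.
No further eliminations apply; v can still be any of 6, 26.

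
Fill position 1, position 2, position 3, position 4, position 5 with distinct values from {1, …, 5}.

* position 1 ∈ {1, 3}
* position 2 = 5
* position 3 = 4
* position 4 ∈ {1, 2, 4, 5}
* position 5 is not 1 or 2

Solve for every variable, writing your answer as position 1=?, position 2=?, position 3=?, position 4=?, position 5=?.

position 2 has just one choice, so position 2 = 5. Strike 5 from position 4, position 5.
That leaves position 3 = 4. So position 4, position 5 can't be 4.
That leaves position 5 = 3. Eliminate 3 elsewhere: position 1.
position 1's domain is down to {1}, so position 1 = 1. Remove 1 from position 4.
position 4 has just one choice, so position 4 = 2.

position 1=1, position 2=5, position 3=4, position 4=2, position 5=3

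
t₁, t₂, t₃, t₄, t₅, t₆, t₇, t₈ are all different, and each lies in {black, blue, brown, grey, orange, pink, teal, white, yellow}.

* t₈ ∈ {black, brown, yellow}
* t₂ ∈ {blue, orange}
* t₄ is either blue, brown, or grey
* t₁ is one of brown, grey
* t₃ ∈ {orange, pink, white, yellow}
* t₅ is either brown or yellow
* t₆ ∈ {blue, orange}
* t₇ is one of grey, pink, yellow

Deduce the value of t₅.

The 8 variables draw from only 8 values {black, blue, brown, grey, orange, pink, white, yellow}, so each is used; only t₈ can be black, hence t₈ = black.
Among the 7 still-open variables, white fits only t₃ (and all 7 values in {blue, brown, grey, orange, pink, white, yellow} must be used), so t₃ = white.
The 6 still-open variables draw from only 6 values {blue, brown, grey, orange, pink, yellow}, so each is used; only t₇ can be pink, hence t₇ = pink.
The 5 still-open variables together cover exactly {blue, brown, grey, orange, yellow} — 5 values for 5 variables — and yellow appears only in t₅'s list, so t₅ = yellow.

yellow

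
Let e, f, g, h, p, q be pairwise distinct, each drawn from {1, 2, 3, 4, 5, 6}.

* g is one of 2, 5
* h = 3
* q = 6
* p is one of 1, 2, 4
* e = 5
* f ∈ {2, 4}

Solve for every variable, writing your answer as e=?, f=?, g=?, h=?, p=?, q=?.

e=5, f=4, g=2, h=3, p=1, q=6

e must be 5 (only option left). Eliminate 5 elsewhere: g.
g has just one choice, so g = 2. Strike 2 from f, p.
h's domain is down to {3}, so h = 3.
q has just one choice, so q = 6.
f must be 4 (only option left). So p can't be 4.
p has just one choice, so p = 1.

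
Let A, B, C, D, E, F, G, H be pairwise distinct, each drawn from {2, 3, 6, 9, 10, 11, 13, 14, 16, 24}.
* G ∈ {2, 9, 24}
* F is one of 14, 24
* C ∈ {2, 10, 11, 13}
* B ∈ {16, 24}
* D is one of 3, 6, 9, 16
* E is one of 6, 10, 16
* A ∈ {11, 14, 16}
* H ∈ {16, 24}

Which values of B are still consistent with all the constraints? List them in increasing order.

The 2 variables B and H are confined to {16, 24}, which locks those values in; drop them from A, D, E, F, G.
That leaves F = 14. Strike 14 from A.
A must be 11 (only option left). So C can't be 11.
No further eliminations apply; B can still be any of 16, 24.

16, 24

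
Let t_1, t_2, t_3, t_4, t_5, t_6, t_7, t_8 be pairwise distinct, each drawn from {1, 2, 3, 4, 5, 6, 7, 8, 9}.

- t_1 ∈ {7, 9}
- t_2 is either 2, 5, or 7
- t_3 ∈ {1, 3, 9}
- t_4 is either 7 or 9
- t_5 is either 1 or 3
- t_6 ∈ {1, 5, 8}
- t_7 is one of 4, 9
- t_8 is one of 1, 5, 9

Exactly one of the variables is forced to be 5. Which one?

The 8 variables together cover exactly {1, 2, 3, 4, 5, 7, 8, 9} — 8 values for 8 variables — and 2 appears only in t_2's list, so t_2 = 2.
Among the 7 still-open variables, 4 fits only t_7 (and all 7 values in {1, 3, 4, 5, 7, 8, 9} must be used), so t_7 = 4.
Among the 6 still-open variables, 8 fits only t_6 (and all 6 values in {1, 3, 5, 7, 8, 9} must be used), so t_6 = 8.
Among the 5 still-open variables, 5 fits only t_8 (and all 5 values in {1, 3, 5, 7, 9} must be used), so t_8 = 5.

t_8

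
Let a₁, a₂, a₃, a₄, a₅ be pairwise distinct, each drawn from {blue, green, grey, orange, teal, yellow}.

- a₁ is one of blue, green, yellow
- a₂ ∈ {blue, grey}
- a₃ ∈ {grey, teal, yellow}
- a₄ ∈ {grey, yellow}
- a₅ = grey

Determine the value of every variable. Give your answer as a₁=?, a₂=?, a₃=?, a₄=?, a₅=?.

a₁=green, a₂=blue, a₃=teal, a₄=yellow, a₅=grey

a₅ must be grey (only option left). Strike grey from a₂, a₃, a₄.
a₂ has just one choice, so a₂ = blue. Eliminate blue elsewhere: a₁.
a₄'s domain is down to {yellow}, so a₄ = yellow. So a₁, a₃ can't be yellow.
a₁ must be green (only option left).
a₃'s domain is down to {teal}, so a₃ = teal.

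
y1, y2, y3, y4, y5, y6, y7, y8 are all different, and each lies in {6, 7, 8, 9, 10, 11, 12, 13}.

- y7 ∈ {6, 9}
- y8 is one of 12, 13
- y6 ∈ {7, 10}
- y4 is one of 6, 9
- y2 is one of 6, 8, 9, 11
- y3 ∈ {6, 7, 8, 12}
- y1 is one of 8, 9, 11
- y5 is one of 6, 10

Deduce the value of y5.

Among the 8 variables, 13 fits only y8 (and all 8 values in {6, 7, 8, 9, 10, 11, 12, 13} must be used), so y8 = 13.
The 7 still-open variables together cover exactly {6, 7, 8, 9, 10, 11, 12} — 7 values for 7 variables — and 12 appears only in y3's list, so y3 = 12.
Among the 6 still-open variables, 7 fits only y6 (and all 6 values in {6, 7, 8, 9, 10, 11} must be used), so y6 = 7.
Among the 5 still-open variables, 10 fits only y5 (and all 5 values in {6, 8, 9, 10, 11} must be used), so y5 = 10.

10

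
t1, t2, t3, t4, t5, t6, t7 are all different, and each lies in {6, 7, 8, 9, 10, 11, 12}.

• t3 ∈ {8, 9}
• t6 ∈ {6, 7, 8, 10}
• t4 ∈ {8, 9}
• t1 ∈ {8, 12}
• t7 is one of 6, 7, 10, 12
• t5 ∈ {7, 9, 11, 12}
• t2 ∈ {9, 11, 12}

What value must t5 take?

t3 and t4 share exactly the 2 values {8, 9}; by pigeonhole those values go to them, so strike 8, 9 from t1, t2, t5, t6.
t1 has just one choice, so t1 = 12. So t2, t5, t7 can't be 12.
t2 must be 11 (only option left). Eliminate 11 elsewhere: t5.
So t5 = 7.

7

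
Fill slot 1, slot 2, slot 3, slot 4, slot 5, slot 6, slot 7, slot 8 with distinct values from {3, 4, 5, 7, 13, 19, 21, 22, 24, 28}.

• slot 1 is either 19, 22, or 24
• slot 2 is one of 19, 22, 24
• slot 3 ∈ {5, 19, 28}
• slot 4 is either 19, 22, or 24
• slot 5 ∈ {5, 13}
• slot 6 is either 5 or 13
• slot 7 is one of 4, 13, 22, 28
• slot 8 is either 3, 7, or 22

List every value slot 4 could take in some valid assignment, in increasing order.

19, 22, 24

slot 5 and slot 6 between them cover only {5, 13} — a naked pair. Remove those values from slot 3, slot 7.
The 3 variables slot 1, slot 2, slot 4 are confined to {19, 22, 24}, which locks those values in; drop them from slot 3, slot 7, slot 8.
That leaves slot 3 = 28. Remove 28 from slot 7.
slot 7 must be 4 (only option left).
No further eliminations apply; slot 4 can still be any of 19, 22, 24.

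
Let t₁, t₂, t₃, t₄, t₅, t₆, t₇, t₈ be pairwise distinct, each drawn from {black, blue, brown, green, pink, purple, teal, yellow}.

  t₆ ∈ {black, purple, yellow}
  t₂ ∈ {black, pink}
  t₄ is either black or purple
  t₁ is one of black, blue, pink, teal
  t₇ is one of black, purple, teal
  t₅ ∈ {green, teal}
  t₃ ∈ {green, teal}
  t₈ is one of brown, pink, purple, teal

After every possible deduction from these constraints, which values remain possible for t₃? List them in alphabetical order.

green, teal

Among the 8 variables, blue fits only t₁ (and all 8 values in {black, blue, brown, green, pink, purple, teal, yellow} must be used), so t₁ = blue.
The 7 still-open variables draw from only 7 values {black, brown, green, pink, purple, teal, yellow}, so each is used; only t₈ can be brown, hence t₈ = brown.
The 6 still-open variables draw from only 6 values {black, green, pink, purple, teal, yellow}, so each is used; only t₂ can be pink, hence t₂ = pink.
The 5 still-open variables together cover exactly {black, green, purple, teal, yellow} — 5 values for 5 variables — and yellow appears only in t₆'s list, so t₆ = yellow.
t₃ and t₅ share exactly the 2 values {green, teal}; by pigeonhole those values go to them, so strike green, teal from t₇.
No further eliminations apply; t₃ can still be any of green, teal.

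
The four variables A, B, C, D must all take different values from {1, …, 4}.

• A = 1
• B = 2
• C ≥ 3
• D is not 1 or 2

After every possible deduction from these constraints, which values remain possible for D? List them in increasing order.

3, 4

A's domain is down to {1}, so A = 1.
B's domain is down to {2}, so B = 2.
No further eliminations apply; D can still be any of 3, 4.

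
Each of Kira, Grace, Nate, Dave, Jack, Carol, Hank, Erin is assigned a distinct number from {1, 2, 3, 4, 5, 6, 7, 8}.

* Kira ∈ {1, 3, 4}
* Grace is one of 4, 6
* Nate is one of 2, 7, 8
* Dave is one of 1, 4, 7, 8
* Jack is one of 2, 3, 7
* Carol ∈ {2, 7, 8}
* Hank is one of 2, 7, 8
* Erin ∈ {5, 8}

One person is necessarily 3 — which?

The 8 variables together cover exactly {1, 2, 3, 4, 5, 6, 7, 8} — 8 values for 8 variables — and 5 appears only in Erin's list, so Erin = 5.
The 7 still-open variables together cover exactly {1, 2, 3, 4, 6, 7, 8} — 7 values for 7 variables — and 6 appears only in Grace's list, so Grace = 6.
The 3 variables Nate, Carol, Hank are confined to {2, 7, 8}, which locks those values in; drop them from Dave, Jack.
So 3 goes to Jack.

Jack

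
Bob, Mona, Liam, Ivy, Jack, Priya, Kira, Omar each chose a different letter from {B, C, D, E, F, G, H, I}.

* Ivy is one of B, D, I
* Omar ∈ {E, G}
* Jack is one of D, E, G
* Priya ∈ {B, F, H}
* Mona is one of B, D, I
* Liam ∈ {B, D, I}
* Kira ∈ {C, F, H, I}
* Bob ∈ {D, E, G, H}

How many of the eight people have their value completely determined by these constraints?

Among the 8 variables, C fits only Kira (and all 8 values in {B, C, D, E, F, G, H, I} must be used), so Kira = C.
The 7 still-open variables draw from only 7 values {B, D, E, F, G, H, I}, so each is used; only Priya can be F, hence Priya = F.
The 6 still-open variables together cover exactly {B, D, E, G, H, I} — 6 values for 6 variables — and H appears only in Bob's list, so Bob = H.
Mona, Liam, Ivy between them cover only {B, D, I} — a naked triple. Remove those values from Jack.
Determined: Bob=H, Priya=F, Kira=C. The other people each still have more than one consistent value. That makes 3.

3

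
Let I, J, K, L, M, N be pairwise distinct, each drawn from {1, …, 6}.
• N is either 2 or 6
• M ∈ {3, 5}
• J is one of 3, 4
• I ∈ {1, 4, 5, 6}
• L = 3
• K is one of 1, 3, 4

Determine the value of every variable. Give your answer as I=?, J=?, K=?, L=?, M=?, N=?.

L's domain is down to {3}, so L = 3. Eliminate 3 elsewhere: J, K, M.
M has just one choice, so M = 5. Strike 5 from I.
J has just one choice, so J = 4. So I, K can't be 4.
K has just one choice, so K = 1. So I can't be 1.
I has just one choice, so I = 6. Eliminate 6 elsewhere: N.
That leaves N = 2.

I=6, J=4, K=1, L=3, M=5, N=2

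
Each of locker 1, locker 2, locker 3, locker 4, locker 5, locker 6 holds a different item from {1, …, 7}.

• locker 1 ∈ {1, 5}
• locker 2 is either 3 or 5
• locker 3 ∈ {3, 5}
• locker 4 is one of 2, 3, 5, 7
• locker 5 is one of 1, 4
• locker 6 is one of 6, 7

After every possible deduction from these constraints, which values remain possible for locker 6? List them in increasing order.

locker 2 and locker 3 between them cover only {3, 5} — a naked pair. Remove those values from locker 1, locker 4.
locker 1's domain is down to {1}, so locker 1 = 1. So locker 5 can't be 1.
That leaves locker 5 = 4.
No further eliminations apply; locker 6 can still be any of 6, 7.

6, 7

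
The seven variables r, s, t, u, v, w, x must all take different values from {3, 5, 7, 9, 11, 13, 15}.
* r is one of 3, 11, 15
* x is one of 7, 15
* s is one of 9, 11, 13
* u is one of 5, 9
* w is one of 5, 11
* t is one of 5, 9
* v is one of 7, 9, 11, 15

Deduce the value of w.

11

Among the 7 variables, 3 fits only r (and all 7 values in {3, 5, 7, 9, 11, 13, 15} must be used), so r = 3.
The 6 still-open variables together cover exactly {5, 7, 9, 11, 13, 15} — 6 values for 6 variables — and 13 appears only in s's list, so s = 13.
The 2 variables t and u are confined to {5, 9}, which locks those values in; drop them from v, w.
So w = 11.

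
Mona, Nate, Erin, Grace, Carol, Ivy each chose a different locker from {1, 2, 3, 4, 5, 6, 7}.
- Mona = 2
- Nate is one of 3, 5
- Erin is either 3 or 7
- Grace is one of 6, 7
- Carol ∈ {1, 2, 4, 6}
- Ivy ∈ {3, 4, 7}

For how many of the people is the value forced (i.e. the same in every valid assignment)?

Mona's domain is down to {2}, so Mona = 2. Remove 2 from Carol.
Determined: Mona=2. The other people each still have more than one consistent value. That makes 1.

1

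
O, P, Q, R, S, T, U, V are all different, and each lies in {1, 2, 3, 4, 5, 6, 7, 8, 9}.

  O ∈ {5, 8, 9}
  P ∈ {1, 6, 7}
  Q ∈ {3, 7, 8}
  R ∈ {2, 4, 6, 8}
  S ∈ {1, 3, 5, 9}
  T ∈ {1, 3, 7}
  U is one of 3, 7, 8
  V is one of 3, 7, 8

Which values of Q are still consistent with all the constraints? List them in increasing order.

3, 7, 8

Q, U, V between them cover only {3, 7, 8} — a naked triple. Remove those values from O, P, R, S, T.
T's domain is down to {1}, so T = 1. So P, S can't be 1.
P has just one choice, so P = 6. Eliminate 6 elsewhere: R.
No further eliminations apply; Q can still be any of 3, 7, 8.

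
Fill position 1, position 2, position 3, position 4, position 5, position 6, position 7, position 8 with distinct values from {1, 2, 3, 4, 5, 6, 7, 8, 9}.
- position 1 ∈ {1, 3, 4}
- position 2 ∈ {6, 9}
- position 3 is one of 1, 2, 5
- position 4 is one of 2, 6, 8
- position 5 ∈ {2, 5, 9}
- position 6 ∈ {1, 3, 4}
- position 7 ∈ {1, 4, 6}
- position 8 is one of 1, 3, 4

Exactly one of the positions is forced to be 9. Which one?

position 2

The 8 variables draw from only 8 values {1, 2, 3, 4, 5, 6, 8, 9}, so each is used; only position 4 can be 8, hence position 4 = 8.
position 1, position 6, position 8 share exactly the 3 values {1, 3, 4}; by pigeonhole those values go to them, so strike 1, 3, 4 from position 3, position 7.
position 7 has just one choice, so position 7 = 6. Eliminate 6 elsewhere: position 2.
So 9 goes to position 2.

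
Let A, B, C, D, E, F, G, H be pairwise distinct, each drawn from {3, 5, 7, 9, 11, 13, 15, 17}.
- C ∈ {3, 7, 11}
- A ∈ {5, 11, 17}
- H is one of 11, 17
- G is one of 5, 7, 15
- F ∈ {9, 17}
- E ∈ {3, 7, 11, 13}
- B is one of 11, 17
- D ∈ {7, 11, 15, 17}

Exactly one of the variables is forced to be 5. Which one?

A

The 8 variables together cover exactly {3, 5, 7, 9, 11, 13, 15, 17} — 8 values for 8 variables — and 9 appears only in F's list, so F = 9.
Among the 7 still-open variables, 13 fits only E (and all 7 values in {3, 5, 7, 11, 13, 15, 17} must be used), so E = 13.
The 6 still-open variables draw from only 6 values {3, 5, 7, 11, 15, 17}, so each is used; only C can be 3, hence C = 3.
B and H share exactly the 2 values {11, 17}; by pigeonhole those values go to them, so strike 11, 17 from A, D.
So 5 goes to A.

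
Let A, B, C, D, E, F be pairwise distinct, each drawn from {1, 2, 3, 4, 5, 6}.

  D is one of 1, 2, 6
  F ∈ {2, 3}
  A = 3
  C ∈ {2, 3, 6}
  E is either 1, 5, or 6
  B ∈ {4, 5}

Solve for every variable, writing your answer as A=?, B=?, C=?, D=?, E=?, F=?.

A=3, B=4, C=6, D=1, E=5, F=2

A's domain is down to {3}, so A = 3. Eliminate 3 elsewhere: C, F.
F's domain is down to {2}, so F = 2. Eliminate 2 elsewhere: C, D.
That leaves C = 6. Remove 6 from D, E.
That leaves D = 1. So E can't be 1.
That leaves E = 5. Eliminate 5 elsewhere: B.
That leaves B = 4.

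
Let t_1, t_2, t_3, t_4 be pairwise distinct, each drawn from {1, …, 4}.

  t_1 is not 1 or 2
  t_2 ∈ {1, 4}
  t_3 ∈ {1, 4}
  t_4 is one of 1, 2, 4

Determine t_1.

Among the 4 variables, 2 fits only t_4 (and all 4 values in {1, 2, 3, 4} must be used), so t_4 = 2.
The 3 still-open variables together cover exactly {1, 3, 4} — 3 values for 3 variables — and 3 appears only in t_1's list, so t_1 = 3.

3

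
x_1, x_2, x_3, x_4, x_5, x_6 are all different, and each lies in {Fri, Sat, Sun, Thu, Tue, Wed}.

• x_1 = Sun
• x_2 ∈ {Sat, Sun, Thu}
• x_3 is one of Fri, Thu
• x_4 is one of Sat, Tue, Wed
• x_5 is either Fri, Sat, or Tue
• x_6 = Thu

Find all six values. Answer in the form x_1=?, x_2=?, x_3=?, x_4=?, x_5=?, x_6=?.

x_1 has just one choice, so x_1 = Sun. Eliminate Sun elsewhere: x_2.
x_6 must be Thu (only option left). Remove Thu from x_2, x_3.
x_2 must be Sat (only option left). Remove Sat from x_4, x_5.
x_3 must be Fri (only option left). So x_5 can't be Fri.
x_5 must be Tue (only option left). Eliminate Tue elsewhere: x_4.
x_4 must be Wed (only option left).

x_1=Sun, x_2=Sat, x_3=Fri, x_4=Wed, x_5=Tue, x_6=Thu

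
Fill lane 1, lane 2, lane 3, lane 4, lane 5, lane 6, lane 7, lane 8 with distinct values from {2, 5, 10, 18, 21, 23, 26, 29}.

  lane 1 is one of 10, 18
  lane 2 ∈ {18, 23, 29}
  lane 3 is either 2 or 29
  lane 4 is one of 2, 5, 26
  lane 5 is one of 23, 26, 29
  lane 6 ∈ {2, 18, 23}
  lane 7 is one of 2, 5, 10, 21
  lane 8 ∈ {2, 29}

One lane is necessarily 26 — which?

Among the 8 variables, 21 fits only lane 7 (and all 8 values in {2, 5, 10, 18, 21, 23, 26, 29} must be used), so lane 7 = 21.
The 7 still-open variables draw from only 7 values {2, 5, 10, 18, 23, 26, 29}, so each is used; only lane 4 can be 5, hence lane 4 = 5.
The 6 still-open variables together cover exactly {2, 10, 18, 23, 26, 29} — 6 values for 6 variables — and 10 appears only in lane 1's list, so lane 1 = 10.
The 5 still-open variables together cover exactly {2, 18, 23, 26, 29} — 5 values for 5 variables — and 26 appears only in lane 5's list, so lane 5 = 26.

lane 5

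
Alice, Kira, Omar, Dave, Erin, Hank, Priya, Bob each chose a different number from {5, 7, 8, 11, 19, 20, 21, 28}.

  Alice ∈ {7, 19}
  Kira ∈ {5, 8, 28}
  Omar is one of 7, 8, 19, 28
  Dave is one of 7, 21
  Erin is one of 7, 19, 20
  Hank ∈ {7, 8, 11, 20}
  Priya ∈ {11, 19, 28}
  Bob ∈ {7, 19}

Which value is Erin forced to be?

20

The 8 variables draw from only 8 values {5, 7, 8, 11, 19, 20, 21, 28}, so each is used; only Kira can be 5, hence Kira = 5.
Among the 7 still-open variables, 21 fits only Dave (and all 7 values in {7, 8, 11, 19, 20, 21, 28} must be used), so Dave = 21.
The 2 variables Alice and Bob are confined to {7, 19}, which locks those values in; drop them from Omar, Erin, Hank, Priya.
So Erin = 20.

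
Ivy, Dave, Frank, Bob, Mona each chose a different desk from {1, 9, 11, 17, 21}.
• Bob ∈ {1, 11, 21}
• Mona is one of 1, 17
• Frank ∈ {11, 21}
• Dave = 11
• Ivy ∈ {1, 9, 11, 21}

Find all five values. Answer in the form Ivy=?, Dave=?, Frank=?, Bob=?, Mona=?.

Dave's domain is down to {11}, so Dave = 11. Strike 11 from Ivy, Frank, Bob.
Frank has just one choice, so Frank = 21. So Ivy, Bob can't be 21.
That leaves Bob = 1. Eliminate 1 elsewhere: Ivy, Mona.
Mona has just one choice, so Mona = 17.
Ivy has just one choice, so Ivy = 9.

Ivy=9, Dave=11, Frank=21, Bob=1, Mona=17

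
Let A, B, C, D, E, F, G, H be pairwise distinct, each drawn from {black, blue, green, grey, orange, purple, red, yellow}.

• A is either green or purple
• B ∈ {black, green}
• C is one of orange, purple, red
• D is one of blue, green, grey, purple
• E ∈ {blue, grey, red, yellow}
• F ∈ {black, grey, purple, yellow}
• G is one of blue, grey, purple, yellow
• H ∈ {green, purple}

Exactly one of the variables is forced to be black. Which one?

The 8 variables together cover exactly {black, blue, green, grey, orange, purple, red, yellow} — 8 values for 8 variables — and orange appears only in C's list, so C = orange.
Among the 7 still-open variables, red fits only E (and all 7 values in {black, blue, green, grey, purple, red, yellow} must be used), so E = red.
A and H between them cover only {green, purple} — a naked pair. Remove those values from B, D, F, G.
So black goes to B.

B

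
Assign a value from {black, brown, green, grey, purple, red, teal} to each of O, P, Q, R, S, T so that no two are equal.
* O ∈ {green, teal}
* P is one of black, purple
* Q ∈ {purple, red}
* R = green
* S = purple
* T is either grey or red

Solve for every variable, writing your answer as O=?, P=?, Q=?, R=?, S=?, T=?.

R has just one choice, so R = green. Eliminate green elsewhere: O.
S has just one choice, so S = purple. Eliminate purple elsewhere: P, Q.
O has just one choice, so O = teal.
That leaves P = black.
Q's domain is down to {red}, so Q = red. So T can't be red.
T has just one choice, so T = grey.

O=teal, P=black, Q=red, R=green, S=purple, T=grey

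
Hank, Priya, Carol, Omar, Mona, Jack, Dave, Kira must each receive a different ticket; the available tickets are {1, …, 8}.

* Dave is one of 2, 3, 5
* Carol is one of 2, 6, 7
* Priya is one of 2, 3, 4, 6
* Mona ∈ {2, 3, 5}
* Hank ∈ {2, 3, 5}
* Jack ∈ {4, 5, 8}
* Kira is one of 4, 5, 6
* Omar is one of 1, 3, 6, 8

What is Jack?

The 8 variables draw from only 8 values {1, 2, 3, 4, 5, 6, 7, 8}, so each is used; only Omar can be 1, hence Omar = 1.
Among the 7 still-open variables, 7 fits only Carol (and all 7 values in {2, 3, 4, 5, 6, 7, 8} must be used), so Carol = 7.
Among the 6 still-open variables, 8 fits only Jack (and all 6 values in {2, 3, 4, 5, 6, 8} must be used), so Jack = 8.

8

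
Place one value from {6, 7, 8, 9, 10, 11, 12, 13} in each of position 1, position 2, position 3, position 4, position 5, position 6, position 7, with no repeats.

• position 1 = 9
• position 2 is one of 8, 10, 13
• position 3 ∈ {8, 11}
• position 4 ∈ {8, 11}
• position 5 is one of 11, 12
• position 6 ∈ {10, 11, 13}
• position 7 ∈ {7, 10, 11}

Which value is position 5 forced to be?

12

position 1 has just one choice, so position 1 = 9.
Among the 6 still-open variables, 7 fits only position 7 (and all 6 values in {7, 8, 10, 11, 12, 13} must be used), so position 7 = 7.
The 5 still-open variables together cover exactly {8, 10, 11, 12, 13} — 5 values for 5 variables — and 12 appears only in position 5's list, so position 5 = 12.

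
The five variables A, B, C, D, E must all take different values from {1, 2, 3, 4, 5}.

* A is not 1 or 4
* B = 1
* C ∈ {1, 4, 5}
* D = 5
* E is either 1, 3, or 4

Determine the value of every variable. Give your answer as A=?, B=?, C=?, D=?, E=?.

B must be 1 (only option left). Remove 1 from C, E.
D's domain is down to {5}, so D = 5. Eliminate 5 elsewhere: A, C.
That leaves C = 4. Strike 4 from E.
E has just one choice, so E = 3. Eliminate 3 elsewhere: A.
A has just one choice, so A = 2.

A=2, B=1, C=4, D=5, E=3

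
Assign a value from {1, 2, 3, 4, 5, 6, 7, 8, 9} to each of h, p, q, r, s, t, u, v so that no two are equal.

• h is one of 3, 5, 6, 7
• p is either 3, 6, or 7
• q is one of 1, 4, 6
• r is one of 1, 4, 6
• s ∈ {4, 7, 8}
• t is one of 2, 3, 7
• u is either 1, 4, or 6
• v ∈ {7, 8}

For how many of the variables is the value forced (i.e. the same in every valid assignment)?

3

The 8 variables draw from only 8 values {1, 2, 3, 4, 5, 6, 7, 8}, so each is used; only t can be 2, hence t = 2.
The 7 still-open variables draw from only 7 values {1, 3, 4, 5, 6, 7, 8}, so each is used; only h can be 5, hence h = 5.
Among the 6 still-open variables, 3 fits only p (and all 6 values in {1, 3, 4, 6, 7, 8} must be used), so p = 3.
The 3 variables q, r, u are confined to {1, 4, 6}, which locks those values in; drop them from s.
Determined: h=5, p=3, t=2. The other variables each still have more than one consistent value. That makes 3.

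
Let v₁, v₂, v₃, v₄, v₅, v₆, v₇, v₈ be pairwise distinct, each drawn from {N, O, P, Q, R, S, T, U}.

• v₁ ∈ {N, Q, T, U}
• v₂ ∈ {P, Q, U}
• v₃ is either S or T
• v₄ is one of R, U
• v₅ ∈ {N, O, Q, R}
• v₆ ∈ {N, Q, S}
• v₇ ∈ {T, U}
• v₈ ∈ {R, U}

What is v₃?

S

The 8 variables draw from only 8 values {N, O, P, Q, R, S, T, U}, so each is used; only v₅ can be O, hence v₅ = O.
The 7 still-open variables draw from only 7 values {N, P, Q, R, S, T, U}, so each is used; only v₂ can be P, hence v₂ = P.
v₄ and v₈ between them cover only {R, U} — a naked pair. Remove those values from v₁, v₇.
That leaves v₇ = T. Strike T from v₁, v₃.
So v₃ = S.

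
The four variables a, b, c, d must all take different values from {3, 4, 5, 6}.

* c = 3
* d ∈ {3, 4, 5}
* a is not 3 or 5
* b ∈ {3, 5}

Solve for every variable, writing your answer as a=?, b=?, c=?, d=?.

c has just one choice, so c = 3. Strike 3 from b, d.
b's domain is down to {5}, so b = 5. Strike 5 from d.
That leaves d = 4. Remove 4 from a.
a's domain is down to {6}, so a = 6.

a=6, b=5, c=3, d=4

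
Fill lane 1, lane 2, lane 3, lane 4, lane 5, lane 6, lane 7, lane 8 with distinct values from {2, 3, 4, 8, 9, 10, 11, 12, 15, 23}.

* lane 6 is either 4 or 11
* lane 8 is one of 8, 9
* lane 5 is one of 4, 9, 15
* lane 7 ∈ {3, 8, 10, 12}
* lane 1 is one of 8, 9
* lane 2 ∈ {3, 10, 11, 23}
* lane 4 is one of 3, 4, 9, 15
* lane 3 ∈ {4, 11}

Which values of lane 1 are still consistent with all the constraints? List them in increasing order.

lane 1 and lane 8 between them cover only {8, 9} — a naked pair. Remove those values from lane 4, lane 5, lane 7.
lane 3 and lane 6 between them cover only {4, 11} — a naked pair. Remove those values from lane 2, lane 4, lane 5.
lane 5's domain is down to {15}, so lane 5 = 15. Strike 15 from lane 4.
lane 4 must be 3 (only option left). Eliminate 3 elsewhere: lane 2, lane 7.
No further eliminations apply; lane 1 can still be any of 8, 9.

8, 9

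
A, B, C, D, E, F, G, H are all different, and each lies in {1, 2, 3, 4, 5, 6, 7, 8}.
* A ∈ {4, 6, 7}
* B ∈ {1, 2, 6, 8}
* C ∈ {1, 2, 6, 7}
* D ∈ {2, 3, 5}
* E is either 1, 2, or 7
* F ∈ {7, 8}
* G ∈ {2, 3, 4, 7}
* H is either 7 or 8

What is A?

4

The 8 variables draw from only 8 values {1, 2, 3, 4, 5, 6, 7, 8}, so each is used; only D can be 5, hence D = 5.
Among the 7 still-open variables, 3 fits only G (and all 7 values in {1, 2, 3, 4, 6, 7, 8} must be used), so G = 3.
The 6 still-open variables together cover exactly {1, 2, 4, 6, 7, 8} — 6 values for 6 variables — and 4 appears only in A's list, so A = 4.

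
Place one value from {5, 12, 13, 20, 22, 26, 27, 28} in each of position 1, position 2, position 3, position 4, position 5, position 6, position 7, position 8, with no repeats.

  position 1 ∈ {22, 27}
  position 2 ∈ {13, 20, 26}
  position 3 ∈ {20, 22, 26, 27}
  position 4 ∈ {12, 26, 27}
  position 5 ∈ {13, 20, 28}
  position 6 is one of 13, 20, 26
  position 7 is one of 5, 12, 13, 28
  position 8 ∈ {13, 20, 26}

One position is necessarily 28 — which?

position 5

The 8 variables draw from only 8 values {5, 12, 13, 20, 22, 26, 27, 28}, so each is used; only position 7 can be 5, hence position 7 = 5.
Among the 7 still-open variables, 12 fits only position 4 (and all 7 values in {12, 13, 20, 22, 26, 27, 28} must be used), so position 4 = 12.
The 6 still-open variables draw from only 6 values {13, 20, 22, 26, 27, 28}, so each is used; only position 5 can be 28, hence position 5 = 28.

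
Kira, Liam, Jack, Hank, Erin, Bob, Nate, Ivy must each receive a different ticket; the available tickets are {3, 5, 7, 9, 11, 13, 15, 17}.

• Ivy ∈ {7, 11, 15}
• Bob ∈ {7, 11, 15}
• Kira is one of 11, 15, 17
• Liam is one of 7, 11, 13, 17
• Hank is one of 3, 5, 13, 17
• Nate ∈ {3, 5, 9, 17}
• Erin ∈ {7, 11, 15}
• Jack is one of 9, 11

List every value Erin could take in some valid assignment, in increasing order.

7, 11, 15

Erin, Bob, Ivy between them cover only {7, 11, 15} — a naked triple. Remove those values from Kira, Liam, Jack.
Kira must be 17 (only option left). Strike 17 from Liam, Hank, Nate.
That leaves Liam = 13. So Hank can't be 13.
Jack has just one choice, so Jack = 9. Remove 9 from Nate.
No further eliminations apply; Erin can still be any of 7, 11, 15.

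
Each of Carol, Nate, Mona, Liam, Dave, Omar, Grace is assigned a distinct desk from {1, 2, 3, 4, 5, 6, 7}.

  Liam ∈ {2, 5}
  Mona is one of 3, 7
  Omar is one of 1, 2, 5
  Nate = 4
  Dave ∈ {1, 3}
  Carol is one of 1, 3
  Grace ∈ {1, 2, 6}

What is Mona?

7

Nate's domain is down to {4}, so Nate = 4.
The 6 still-open variables together cover exactly {1, 2, 3, 5, 6, 7} — 6 values for 6 variables — and 6 appears only in Grace's list, so Grace = 6.
The 5 still-open variables draw from only 5 values {1, 2, 3, 5, 7}, so each is used; only Mona can be 7, hence Mona = 7.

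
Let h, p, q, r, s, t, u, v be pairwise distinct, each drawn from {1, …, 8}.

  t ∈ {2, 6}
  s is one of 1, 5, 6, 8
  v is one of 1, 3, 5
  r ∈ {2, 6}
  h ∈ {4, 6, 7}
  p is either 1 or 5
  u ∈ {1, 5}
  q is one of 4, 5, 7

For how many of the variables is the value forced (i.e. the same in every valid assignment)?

2

The 8 variables draw from only 8 values {1, 2, 3, 4, 5, 6, 7, 8}, so each is used; only v can be 3, hence v = 3.
Among the 7 still-open variables, 8 fits only s (and all 7 values in {1, 2, 4, 5, 6, 7, 8} must be used), so s = 8.
The 2 variables p and u are confined to {1, 5}, which locks those values in; drop them from q.
r and t share exactly the 2 values {2, 6}; by pigeonhole those values go to them, so strike 2, 6 from h.
Determined: s=8, v=3. The other variables each still have more than one consistent value. That makes 2.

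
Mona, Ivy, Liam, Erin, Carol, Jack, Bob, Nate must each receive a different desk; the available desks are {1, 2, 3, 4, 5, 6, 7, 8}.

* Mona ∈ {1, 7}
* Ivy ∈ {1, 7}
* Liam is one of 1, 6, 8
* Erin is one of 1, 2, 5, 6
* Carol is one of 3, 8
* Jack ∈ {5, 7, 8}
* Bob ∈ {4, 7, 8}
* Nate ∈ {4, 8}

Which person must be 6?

The 8 variables together cover exactly {1, 2, 3, 4, 5, 6, 7, 8} — 8 values for 8 variables — and 2 appears only in Erin's list, so Erin = 2.
Among the 7 still-open variables, 3 fits only Carol (and all 7 values in {1, 3, 4, 5, 6, 7, 8} must be used), so Carol = 3.
Among the 6 still-open variables, 5 fits only Jack (and all 6 values in {1, 4, 5, 6, 7, 8} must be used), so Jack = 5.
The 5 still-open variables draw from only 5 values {1, 4, 6, 7, 8}, so each is used; only Liam can be 6, hence Liam = 6.

Liam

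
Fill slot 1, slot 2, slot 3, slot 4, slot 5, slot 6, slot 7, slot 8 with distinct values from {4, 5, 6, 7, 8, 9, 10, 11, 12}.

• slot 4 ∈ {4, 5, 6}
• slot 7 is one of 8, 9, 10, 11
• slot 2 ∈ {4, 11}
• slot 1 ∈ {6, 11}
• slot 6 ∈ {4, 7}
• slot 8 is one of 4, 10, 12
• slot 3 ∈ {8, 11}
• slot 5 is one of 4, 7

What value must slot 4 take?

slot 5 and slot 6 between them cover only {4, 7} — a naked pair. Remove those values from slot 2, slot 4, slot 8.
slot 2 has just one choice, so slot 2 = 11. So slot 1, slot 3, slot 7 can't be 11.
slot 3 has just one choice, so slot 3 = 8. So slot 7 can't be 8.
slot 1 has just one choice, so slot 1 = 6. So slot 4 can't be 6.
So slot 4 = 5.

5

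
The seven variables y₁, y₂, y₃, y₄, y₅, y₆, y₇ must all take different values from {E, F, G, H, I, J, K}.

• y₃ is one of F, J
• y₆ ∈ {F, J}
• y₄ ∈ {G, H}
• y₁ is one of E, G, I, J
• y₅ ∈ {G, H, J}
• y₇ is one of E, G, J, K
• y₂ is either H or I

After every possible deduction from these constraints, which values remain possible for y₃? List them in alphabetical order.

The 7 variables draw from only 7 values {E, F, G, H, I, J, K}, so each is used; only y₇ can be K, hence y₇ = K.
Among the 6 still-open variables, E fits only y₁ (and all 6 values in {E, F, G, H, I, J} must be used), so y₁ = E.
The 5 still-open variables together cover exactly {F, G, H, I, J} — 5 values for 5 variables — and I appears only in y₂'s list, so y₂ = I.
y₃ and y₆ share exactly the 2 values {F, J}; by pigeonhole those values go to them, so strike F, J from y₅.
No further eliminations apply; y₃ can still be any of F, J.

F, J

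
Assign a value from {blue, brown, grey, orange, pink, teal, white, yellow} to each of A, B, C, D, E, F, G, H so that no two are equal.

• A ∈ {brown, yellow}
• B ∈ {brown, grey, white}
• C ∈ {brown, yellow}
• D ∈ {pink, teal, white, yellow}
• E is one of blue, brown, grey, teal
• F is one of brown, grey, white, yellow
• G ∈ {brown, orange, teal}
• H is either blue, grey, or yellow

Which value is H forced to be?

blue

The 8 variables draw from only 8 values {blue, brown, grey, orange, pink, teal, white, yellow}, so each is used; only G can be orange, hence G = orange.
The 7 still-open variables draw from only 7 values {blue, brown, grey, pink, teal, white, yellow}, so each is used; only D can be pink, hence D = pink.
The 6 still-open variables draw from only 6 values {blue, brown, grey, teal, white, yellow}, so each is used; only E can be teal, hence E = teal.
Among the 5 still-open variables, blue fits only H (and all 5 values in {blue, brown, grey, white, yellow} must be used), so H = blue.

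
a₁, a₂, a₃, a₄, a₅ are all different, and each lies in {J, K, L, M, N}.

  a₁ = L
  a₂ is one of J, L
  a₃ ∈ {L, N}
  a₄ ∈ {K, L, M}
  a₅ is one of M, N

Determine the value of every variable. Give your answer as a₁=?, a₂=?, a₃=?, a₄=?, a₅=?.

a₁ has just one choice, so a₁ = L. So a₂, a₃, a₄ can't be L.
a₂ has just one choice, so a₂ = J.
a₃ has just one choice, so a₃ = N. Strike N from a₅.
a₅ must be M (only option left). Strike M from a₄.
a₄ must be K (only option left).

a₁=L, a₂=J, a₃=N, a₄=K, a₅=M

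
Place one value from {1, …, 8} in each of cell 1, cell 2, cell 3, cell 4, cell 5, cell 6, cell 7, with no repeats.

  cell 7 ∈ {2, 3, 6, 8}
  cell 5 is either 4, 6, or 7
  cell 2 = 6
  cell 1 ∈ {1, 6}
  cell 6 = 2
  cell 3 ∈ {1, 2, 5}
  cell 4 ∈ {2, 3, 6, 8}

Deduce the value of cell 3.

cell 2's domain is down to {6}, so cell 2 = 6. Remove 6 from cell 1, cell 4, cell 5, cell 7.
cell 6's domain is down to {2}, so cell 6 = 2. Remove 2 from cell 3, cell 4, cell 7.
That leaves cell 1 = 1. Strike 1 from cell 3.
So cell 3 = 5.

5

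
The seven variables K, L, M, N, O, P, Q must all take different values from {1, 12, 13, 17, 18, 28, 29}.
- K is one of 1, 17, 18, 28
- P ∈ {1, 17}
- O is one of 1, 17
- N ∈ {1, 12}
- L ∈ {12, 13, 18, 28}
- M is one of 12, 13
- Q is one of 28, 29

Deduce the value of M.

Among the 7 variables, 29 fits only Q (and all 7 values in {1, 12, 13, 17, 18, 28, 29} must be used), so Q = 29.
O and P between them cover only {1, 17} — a naked pair. Remove those values from K, N.
N has just one choice, so N = 12. Strike 12 from L, M.
So M = 13.

13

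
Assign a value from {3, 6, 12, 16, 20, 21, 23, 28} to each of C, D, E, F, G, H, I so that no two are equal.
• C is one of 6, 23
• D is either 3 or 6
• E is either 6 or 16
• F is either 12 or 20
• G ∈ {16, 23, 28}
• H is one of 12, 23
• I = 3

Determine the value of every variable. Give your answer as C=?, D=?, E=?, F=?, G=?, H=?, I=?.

C=23, D=6, E=16, F=20, G=28, H=12, I=3

I has just one choice, so I = 3. Remove 3 from D.
D's domain is down to {6}, so D = 6. Strike 6 from C, E.
E has just one choice, so E = 16. So G can't be 16.
That leaves C = 23. Remove 23 from G, H.
G has just one choice, so G = 28.
That leaves H = 12. Strike 12 from F.
That leaves F = 20.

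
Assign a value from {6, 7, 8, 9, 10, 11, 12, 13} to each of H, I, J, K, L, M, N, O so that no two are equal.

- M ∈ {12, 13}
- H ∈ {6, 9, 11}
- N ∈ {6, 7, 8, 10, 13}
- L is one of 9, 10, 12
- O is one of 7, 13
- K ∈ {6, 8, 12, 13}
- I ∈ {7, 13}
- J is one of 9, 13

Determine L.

The 8 variables draw from only 8 values {6, 7, 8, 9, 10, 11, 12, 13}, so each is used; only H can be 11, hence H = 11.
I and O between them cover only {7, 13} — a naked pair. Remove those values from J, K, M, N.
That leaves J = 9. Eliminate 9 elsewhere: L.
M must be 12 (only option left). Remove 12 from K, L.
So L = 10.

10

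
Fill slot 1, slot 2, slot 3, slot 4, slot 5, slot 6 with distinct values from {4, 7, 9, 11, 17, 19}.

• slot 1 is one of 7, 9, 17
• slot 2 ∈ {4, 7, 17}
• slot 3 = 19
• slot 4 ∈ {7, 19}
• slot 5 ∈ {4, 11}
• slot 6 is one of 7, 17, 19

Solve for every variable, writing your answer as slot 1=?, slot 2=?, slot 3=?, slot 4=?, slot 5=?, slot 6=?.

slot 3 has just one choice, so slot 3 = 19. So slot 4, slot 6 can't be 19.
That leaves slot 4 = 7. Strike 7 from slot 1, slot 2, slot 6.
slot 6 has just one choice, so slot 6 = 17. So slot 1, slot 2 can't be 17.
That leaves slot 1 = 9.
slot 2 must be 4 (only option left). Remove 4 from slot 5.
slot 5 has just one choice, so slot 5 = 11.

slot 1=9, slot 2=4, slot 3=19, slot 4=7, slot 5=11, slot 6=17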